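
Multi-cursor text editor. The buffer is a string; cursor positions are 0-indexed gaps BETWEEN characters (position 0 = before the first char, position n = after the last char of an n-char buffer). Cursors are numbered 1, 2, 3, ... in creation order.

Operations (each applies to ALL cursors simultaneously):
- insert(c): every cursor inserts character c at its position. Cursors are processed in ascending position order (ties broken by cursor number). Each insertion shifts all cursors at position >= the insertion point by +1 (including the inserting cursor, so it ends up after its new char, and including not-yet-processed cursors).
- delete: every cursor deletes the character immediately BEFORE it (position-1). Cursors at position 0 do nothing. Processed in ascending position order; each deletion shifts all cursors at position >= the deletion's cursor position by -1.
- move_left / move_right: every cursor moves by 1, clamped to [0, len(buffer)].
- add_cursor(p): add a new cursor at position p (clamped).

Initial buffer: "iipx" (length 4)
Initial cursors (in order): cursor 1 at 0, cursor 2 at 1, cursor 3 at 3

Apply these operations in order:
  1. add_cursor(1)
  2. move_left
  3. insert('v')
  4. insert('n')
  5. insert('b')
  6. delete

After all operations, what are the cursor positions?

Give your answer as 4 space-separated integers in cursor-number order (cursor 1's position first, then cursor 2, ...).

After op 1 (add_cursor(1)): buffer="iipx" (len 4), cursors c1@0 c2@1 c4@1 c3@3, authorship ....
After op 2 (move_left): buffer="iipx" (len 4), cursors c1@0 c2@0 c4@0 c3@2, authorship ....
After op 3 (insert('v')): buffer="vvviivpx" (len 8), cursors c1@3 c2@3 c4@3 c3@6, authorship 124..3..
After op 4 (insert('n')): buffer="vvvnnniivnpx" (len 12), cursors c1@6 c2@6 c4@6 c3@10, authorship 124124..33..
After op 5 (insert('b')): buffer="vvvnnnbbbiivnbpx" (len 16), cursors c1@9 c2@9 c4@9 c3@14, authorship 124124124..333..
After op 6 (delete): buffer="vvvnnniivnpx" (len 12), cursors c1@6 c2@6 c4@6 c3@10, authorship 124124..33..

Answer: 6 6 10 6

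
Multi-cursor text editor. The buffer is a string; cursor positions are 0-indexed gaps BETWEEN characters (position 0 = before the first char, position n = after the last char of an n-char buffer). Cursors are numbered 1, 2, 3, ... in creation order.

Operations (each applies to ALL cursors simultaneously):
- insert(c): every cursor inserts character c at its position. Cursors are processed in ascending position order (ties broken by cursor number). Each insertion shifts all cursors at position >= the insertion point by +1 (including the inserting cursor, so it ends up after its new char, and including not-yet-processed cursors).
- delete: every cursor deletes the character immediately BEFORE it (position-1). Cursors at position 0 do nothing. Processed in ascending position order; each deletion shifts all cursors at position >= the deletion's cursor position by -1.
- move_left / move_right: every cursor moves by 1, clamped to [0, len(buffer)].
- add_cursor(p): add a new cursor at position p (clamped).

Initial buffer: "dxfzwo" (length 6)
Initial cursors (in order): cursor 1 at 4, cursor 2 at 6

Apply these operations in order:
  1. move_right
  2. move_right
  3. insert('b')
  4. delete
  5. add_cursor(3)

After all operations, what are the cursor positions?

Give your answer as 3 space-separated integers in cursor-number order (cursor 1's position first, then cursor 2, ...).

After op 1 (move_right): buffer="dxfzwo" (len 6), cursors c1@5 c2@6, authorship ......
After op 2 (move_right): buffer="dxfzwo" (len 6), cursors c1@6 c2@6, authorship ......
After op 3 (insert('b')): buffer="dxfzwobb" (len 8), cursors c1@8 c2@8, authorship ......12
After op 4 (delete): buffer="dxfzwo" (len 6), cursors c1@6 c2@6, authorship ......
After op 5 (add_cursor(3)): buffer="dxfzwo" (len 6), cursors c3@3 c1@6 c2@6, authorship ......

Answer: 6 6 3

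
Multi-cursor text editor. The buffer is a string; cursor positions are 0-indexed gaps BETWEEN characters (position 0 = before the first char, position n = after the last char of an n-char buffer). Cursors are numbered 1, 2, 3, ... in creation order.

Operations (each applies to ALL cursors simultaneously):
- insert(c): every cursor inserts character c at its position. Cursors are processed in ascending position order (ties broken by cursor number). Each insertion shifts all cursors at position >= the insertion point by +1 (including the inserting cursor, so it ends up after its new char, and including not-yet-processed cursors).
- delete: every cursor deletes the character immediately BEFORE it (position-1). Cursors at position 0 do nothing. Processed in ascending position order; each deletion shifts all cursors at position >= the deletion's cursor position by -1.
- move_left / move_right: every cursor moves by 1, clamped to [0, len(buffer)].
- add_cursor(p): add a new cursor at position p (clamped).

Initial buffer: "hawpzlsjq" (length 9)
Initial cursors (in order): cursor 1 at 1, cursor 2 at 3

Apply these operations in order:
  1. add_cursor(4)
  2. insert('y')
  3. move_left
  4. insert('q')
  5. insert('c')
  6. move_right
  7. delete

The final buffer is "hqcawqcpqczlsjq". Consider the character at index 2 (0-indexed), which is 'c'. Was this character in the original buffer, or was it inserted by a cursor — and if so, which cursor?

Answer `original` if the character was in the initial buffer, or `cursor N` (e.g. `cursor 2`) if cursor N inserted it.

Answer: cursor 1

Derivation:
After op 1 (add_cursor(4)): buffer="hawpzlsjq" (len 9), cursors c1@1 c2@3 c3@4, authorship .........
After op 2 (insert('y')): buffer="hyawypyzlsjq" (len 12), cursors c1@2 c2@5 c3@7, authorship .1..2.3.....
After op 3 (move_left): buffer="hyawypyzlsjq" (len 12), cursors c1@1 c2@4 c3@6, authorship .1..2.3.....
After op 4 (insert('q')): buffer="hqyawqypqyzlsjq" (len 15), cursors c1@2 c2@6 c3@9, authorship .11..22.33.....
After op 5 (insert('c')): buffer="hqcyawqcypqcyzlsjq" (len 18), cursors c1@3 c2@8 c3@12, authorship .111..222.333.....
After op 6 (move_right): buffer="hqcyawqcypqcyzlsjq" (len 18), cursors c1@4 c2@9 c3@13, authorship .111..222.333.....
After op 7 (delete): buffer="hqcawqcpqczlsjq" (len 15), cursors c1@3 c2@7 c3@10, authorship .11..22.33.....
Authorship (.=original, N=cursor N): . 1 1 . . 2 2 . 3 3 . . . . .
Index 2: author = 1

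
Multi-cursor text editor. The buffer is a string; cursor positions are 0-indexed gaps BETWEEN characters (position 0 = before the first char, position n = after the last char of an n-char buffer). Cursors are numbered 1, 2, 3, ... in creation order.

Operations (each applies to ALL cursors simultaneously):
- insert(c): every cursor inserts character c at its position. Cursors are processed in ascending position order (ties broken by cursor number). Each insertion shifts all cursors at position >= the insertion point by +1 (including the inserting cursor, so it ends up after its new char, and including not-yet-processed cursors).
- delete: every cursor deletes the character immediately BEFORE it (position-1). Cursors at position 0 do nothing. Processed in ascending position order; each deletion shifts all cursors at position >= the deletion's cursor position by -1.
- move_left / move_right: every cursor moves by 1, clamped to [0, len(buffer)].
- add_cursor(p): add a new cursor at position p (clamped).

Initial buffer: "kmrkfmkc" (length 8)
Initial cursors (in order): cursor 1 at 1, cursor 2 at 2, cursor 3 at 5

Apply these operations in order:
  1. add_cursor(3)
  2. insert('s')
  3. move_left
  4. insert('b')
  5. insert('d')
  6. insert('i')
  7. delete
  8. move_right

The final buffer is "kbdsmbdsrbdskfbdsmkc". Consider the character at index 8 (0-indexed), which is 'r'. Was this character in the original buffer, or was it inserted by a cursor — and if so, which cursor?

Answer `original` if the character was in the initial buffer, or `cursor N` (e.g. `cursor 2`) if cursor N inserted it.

Answer: original

Derivation:
After op 1 (add_cursor(3)): buffer="kmrkfmkc" (len 8), cursors c1@1 c2@2 c4@3 c3@5, authorship ........
After op 2 (insert('s')): buffer="ksmsrskfsmkc" (len 12), cursors c1@2 c2@4 c4@6 c3@9, authorship .1.2.4..3...
After op 3 (move_left): buffer="ksmsrskfsmkc" (len 12), cursors c1@1 c2@3 c4@5 c3@8, authorship .1.2.4..3...
After op 4 (insert('b')): buffer="kbsmbsrbskfbsmkc" (len 16), cursors c1@2 c2@5 c4@8 c3@12, authorship .11.22.44..33...
After op 5 (insert('d')): buffer="kbdsmbdsrbdskfbdsmkc" (len 20), cursors c1@3 c2@7 c4@11 c3@16, authorship .111.222.444..333...
After op 6 (insert('i')): buffer="kbdismbdisrbdiskfbdismkc" (len 24), cursors c1@4 c2@9 c4@14 c3@20, authorship .1111.2222.4444..3333...
After op 7 (delete): buffer="kbdsmbdsrbdskfbdsmkc" (len 20), cursors c1@3 c2@7 c4@11 c3@16, authorship .111.222.444..333...
After op 8 (move_right): buffer="kbdsmbdsrbdskfbdsmkc" (len 20), cursors c1@4 c2@8 c4@12 c3@17, authorship .111.222.444..333...
Authorship (.=original, N=cursor N): . 1 1 1 . 2 2 2 . 4 4 4 . . 3 3 3 . . .
Index 8: author = original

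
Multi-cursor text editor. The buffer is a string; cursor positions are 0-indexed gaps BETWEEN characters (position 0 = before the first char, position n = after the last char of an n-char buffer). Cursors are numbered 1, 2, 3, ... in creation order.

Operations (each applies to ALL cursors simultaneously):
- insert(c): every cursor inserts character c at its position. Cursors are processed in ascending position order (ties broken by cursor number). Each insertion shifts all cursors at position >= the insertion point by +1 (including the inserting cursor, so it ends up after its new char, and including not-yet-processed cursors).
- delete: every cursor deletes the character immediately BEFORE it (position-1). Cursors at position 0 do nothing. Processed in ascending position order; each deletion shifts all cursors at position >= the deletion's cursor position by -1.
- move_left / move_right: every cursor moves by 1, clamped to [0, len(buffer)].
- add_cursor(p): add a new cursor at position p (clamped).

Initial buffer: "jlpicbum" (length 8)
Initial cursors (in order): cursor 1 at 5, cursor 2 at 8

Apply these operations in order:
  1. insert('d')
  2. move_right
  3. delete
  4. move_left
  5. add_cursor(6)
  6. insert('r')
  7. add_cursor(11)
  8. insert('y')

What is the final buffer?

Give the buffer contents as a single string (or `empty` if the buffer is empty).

Answer: jlpicrydryurymy

Derivation:
After op 1 (insert('d')): buffer="jlpicdbumd" (len 10), cursors c1@6 c2@10, authorship .....1...2
After op 2 (move_right): buffer="jlpicdbumd" (len 10), cursors c1@7 c2@10, authorship .....1...2
After op 3 (delete): buffer="jlpicdum" (len 8), cursors c1@6 c2@8, authorship .....1..
After op 4 (move_left): buffer="jlpicdum" (len 8), cursors c1@5 c2@7, authorship .....1..
After op 5 (add_cursor(6)): buffer="jlpicdum" (len 8), cursors c1@5 c3@6 c2@7, authorship .....1..
After op 6 (insert('r')): buffer="jlpicrdrurm" (len 11), cursors c1@6 c3@8 c2@10, authorship .....113.2.
After op 7 (add_cursor(11)): buffer="jlpicrdrurm" (len 11), cursors c1@6 c3@8 c2@10 c4@11, authorship .....113.2.
After op 8 (insert('y')): buffer="jlpicrydryurymy" (len 15), cursors c1@7 c3@10 c2@13 c4@15, authorship .....11133.22.4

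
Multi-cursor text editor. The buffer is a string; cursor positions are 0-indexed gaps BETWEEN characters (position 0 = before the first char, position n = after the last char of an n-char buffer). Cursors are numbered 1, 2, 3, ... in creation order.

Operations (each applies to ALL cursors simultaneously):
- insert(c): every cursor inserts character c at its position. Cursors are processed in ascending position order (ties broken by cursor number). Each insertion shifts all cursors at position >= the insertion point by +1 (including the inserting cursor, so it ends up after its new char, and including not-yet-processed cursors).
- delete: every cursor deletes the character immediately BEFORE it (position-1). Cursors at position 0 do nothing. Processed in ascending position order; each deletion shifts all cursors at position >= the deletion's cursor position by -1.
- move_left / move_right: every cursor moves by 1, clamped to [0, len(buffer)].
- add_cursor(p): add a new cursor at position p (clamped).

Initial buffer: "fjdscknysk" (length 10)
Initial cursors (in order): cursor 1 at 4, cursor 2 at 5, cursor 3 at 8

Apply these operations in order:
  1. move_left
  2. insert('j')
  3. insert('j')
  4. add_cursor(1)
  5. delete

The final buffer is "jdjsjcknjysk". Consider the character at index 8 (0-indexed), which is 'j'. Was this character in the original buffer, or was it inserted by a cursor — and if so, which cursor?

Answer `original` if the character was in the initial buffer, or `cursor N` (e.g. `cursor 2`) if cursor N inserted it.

Answer: cursor 3

Derivation:
After op 1 (move_left): buffer="fjdscknysk" (len 10), cursors c1@3 c2@4 c3@7, authorship ..........
After op 2 (insert('j')): buffer="fjdjsjcknjysk" (len 13), cursors c1@4 c2@6 c3@10, authorship ...1.2...3...
After op 3 (insert('j')): buffer="fjdjjsjjcknjjysk" (len 16), cursors c1@5 c2@8 c3@13, authorship ...11.22...33...
After op 4 (add_cursor(1)): buffer="fjdjjsjjcknjjysk" (len 16), cursors c4@1 c1@5 c2@8 c3@13, authorship ...11.22...33...
After op 5 (delete): buffer="jdjsjcknjysk" (len 12), cursors c4@0 c1@3 c2@5 c3@9, authorship ..1.2...3...
Authorship (.=original, N=cursor N): . . 1 . 2 . . . 3 . . .
Index 8: author = 3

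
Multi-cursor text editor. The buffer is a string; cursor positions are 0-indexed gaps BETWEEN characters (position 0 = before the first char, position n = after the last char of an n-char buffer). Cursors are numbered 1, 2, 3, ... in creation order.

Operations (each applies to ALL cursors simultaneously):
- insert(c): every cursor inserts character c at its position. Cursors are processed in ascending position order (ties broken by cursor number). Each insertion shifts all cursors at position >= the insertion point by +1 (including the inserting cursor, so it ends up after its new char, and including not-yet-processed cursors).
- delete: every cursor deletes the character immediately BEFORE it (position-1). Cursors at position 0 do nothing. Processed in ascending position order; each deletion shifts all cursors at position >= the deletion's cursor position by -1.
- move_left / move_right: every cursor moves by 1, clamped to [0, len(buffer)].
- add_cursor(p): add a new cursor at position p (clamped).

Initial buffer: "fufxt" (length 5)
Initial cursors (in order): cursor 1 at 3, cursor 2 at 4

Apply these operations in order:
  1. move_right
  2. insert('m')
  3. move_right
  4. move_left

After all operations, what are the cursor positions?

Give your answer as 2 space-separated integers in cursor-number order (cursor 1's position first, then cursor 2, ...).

Answer: 5 6

Derivation:
After op 1 (move_right): buffer="fufxt" (len 5), cursors c1@4 c2@5, authorship .....
After op 2 (insert('m')): buffer="fufxmtm" (len 7), cursors c1@5 c2@7, authorship ....1.2
After op 3 (move_right): buffer="fufxmtm" (len 7), cursors c1@6 c2@7, authorship ....1.2
After op 4 (move_left): buffer="fufxmtm" (len 7), cursors c1@5 c2@6, authorship ....1.2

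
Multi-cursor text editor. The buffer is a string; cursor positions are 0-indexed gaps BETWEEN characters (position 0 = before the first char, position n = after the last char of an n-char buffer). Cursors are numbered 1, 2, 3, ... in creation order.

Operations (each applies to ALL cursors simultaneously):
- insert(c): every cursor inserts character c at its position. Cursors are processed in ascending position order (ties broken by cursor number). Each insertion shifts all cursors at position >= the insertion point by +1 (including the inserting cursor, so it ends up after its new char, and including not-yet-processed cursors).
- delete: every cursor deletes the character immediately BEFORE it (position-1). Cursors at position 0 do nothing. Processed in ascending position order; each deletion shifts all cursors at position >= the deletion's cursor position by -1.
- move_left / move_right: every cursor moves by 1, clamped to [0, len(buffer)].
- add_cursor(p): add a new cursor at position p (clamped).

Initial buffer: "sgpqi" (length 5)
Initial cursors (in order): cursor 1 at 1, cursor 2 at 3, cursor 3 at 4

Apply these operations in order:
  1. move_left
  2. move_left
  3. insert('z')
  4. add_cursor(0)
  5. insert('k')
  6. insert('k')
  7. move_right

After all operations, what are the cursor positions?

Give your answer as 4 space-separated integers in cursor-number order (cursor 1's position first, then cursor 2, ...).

After op 1 (move_left): buffer="sgpqi" (len 5), cursors c1@0 c2@2 c3@3, authorship .....
After op 2 (move_left): buffer="sgpqi" (len 5), cursors c1@0 c2@1 c3@2, authorship .....
After op 3 (insert('z')): buffer="zszgzpqi" (len 8), cursors c1@1 c2@3 c3@5, authorship 1.2.3...
After op 4 (add_cursor(0)): buffer="zszgzpqi" (len 8), cursors c4@0 c1@1 c2@3 c3@5, authorship 1.2.3...
After op 5 (insert('k')): buffer="kzkszkgzkpqi" (len 12), cursors c4@1 c1@3 c2@6 c3@9, authorship 411.22.33...
After op 6 (insert('k')): buffer="kkzkkszkkgzkkpqi" (len 16), cursors c4@2 c1@5 c2@9 c3@13, authorship 44111.222.333...
After op 7 (move_right): buffer="kkzkkszkkgzkkpqi" (len 16), cursors c4@3 c1@6 c2@10 c3@14, authorship 44111.222.333...

Answer: 6 10 14 3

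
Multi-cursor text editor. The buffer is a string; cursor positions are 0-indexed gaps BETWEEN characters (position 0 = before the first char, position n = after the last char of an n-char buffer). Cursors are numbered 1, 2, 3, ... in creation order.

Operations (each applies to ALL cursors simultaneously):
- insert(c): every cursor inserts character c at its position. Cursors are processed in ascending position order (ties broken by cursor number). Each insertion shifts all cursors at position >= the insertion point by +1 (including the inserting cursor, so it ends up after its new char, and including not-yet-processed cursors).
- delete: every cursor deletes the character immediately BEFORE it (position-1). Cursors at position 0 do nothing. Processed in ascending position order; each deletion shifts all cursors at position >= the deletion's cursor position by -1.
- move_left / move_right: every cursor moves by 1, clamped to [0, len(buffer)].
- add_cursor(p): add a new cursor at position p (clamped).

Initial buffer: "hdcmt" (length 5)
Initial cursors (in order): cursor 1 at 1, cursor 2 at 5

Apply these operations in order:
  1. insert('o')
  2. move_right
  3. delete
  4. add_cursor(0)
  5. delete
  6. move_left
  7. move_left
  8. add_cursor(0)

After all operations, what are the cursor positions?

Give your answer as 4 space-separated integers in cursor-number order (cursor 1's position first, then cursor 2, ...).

After op 1 (insert('o')): buffer="hodcmto" (len 7), cursors c1@2 c2@7, authorship .1....2
After op 2 (move_right): buffer="hodcmto" (len 7), cursors c1@3 c2@7, authorship .1....2
After op 3 (delete): buffer="hocmt" (len 5), cursors c1@2 c2@5, authorship .1...
After op 4 (add_cursor(0)): buffer="hocmt" (len 5), cursors c3@0 c1@2 c2@5, authorship .1...
After op 5 (delete): buffer="hcm" (len 3), cursors c3@0 c1@1 c2@3, authorship ...
After op 6 (move_left): buffer="hcm" (len 3), cursors c1@0 c3@0 c2@2, authorship ...
After op 7 (move_left): buffer="hcm" (len 3), cursors c1@0 c3@0 c2@1, authorship ...
After op 8 (add_cursor(0)): buffer="hcm" (len 3), cursors c1@0 c3@0 c4@0 c2@1, authorship ...

Answer: 0 1 0 0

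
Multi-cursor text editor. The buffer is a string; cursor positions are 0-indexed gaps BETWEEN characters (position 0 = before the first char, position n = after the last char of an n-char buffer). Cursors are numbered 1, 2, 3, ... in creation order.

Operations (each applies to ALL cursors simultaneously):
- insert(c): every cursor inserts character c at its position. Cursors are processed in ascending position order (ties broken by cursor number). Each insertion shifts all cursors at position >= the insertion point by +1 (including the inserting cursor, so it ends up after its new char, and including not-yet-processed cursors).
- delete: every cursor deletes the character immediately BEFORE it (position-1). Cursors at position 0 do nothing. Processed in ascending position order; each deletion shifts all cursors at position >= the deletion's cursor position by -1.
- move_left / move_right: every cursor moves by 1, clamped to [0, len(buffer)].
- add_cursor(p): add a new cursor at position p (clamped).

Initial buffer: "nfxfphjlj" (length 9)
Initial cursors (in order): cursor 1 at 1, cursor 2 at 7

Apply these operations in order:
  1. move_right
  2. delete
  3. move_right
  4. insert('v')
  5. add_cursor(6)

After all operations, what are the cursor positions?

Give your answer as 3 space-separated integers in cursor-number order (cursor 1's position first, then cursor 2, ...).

After op 1 (move_right): buffer="nfxfphjlj" (len 9), cursors c1@2 c2@8, authorship .........
After op 2 (delete): buffer="nxfphjj" (len 7), cursors c1@1 c2@6, authorship .......
After op 3 (move_right): buffer="nxfphjj" (len 7), cursors c1@2 c2@7, authorship .......
After op 4 (insert('v')): buffer="nxvfphjjv" (len 9), cursors c1@3 c2@9, authorship ..1.....2
After op 5 (add_cursor(6)): buffer="nxvfphjjv" (len 9), cursors c1@3 c3@6 c2@9, authorship ..1.....2

Answer: 3 9 6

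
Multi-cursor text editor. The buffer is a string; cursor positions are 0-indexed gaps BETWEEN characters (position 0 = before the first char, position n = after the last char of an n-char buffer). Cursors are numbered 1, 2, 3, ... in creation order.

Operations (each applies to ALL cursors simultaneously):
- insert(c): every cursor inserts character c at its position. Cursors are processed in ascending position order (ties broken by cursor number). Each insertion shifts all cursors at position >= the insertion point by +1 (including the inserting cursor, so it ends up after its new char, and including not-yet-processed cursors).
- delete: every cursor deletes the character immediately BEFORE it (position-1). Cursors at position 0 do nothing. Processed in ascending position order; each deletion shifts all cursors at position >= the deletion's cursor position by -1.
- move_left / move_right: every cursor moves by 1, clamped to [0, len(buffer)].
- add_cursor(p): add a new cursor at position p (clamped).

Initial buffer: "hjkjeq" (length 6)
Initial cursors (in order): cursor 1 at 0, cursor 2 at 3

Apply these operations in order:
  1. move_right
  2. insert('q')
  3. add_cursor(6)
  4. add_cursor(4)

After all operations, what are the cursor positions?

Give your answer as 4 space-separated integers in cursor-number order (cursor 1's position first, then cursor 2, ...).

Answer: 2 6 6 4

Derivation:
After op 1 (move_right): buffer="hjkjeq" (len 6), cursors c1@1 c2@4, authorship ......
After op 2 (insert('q')): buffer="hqjkjqeq" (len 8), cursors c1@2 c2@6, authorship .1...2..
After op 3 (add_cursor(6)): buffer="hqjkjqeq" (len 8), cursors c1@2 c2@6 c3@6, authorship .1...2..
After op 4 (add_cursor(4)): buffer="hqjkjqeq" (len 8), cursors c1@2 c4@4 c2@6 c3@6, authorship .1...2..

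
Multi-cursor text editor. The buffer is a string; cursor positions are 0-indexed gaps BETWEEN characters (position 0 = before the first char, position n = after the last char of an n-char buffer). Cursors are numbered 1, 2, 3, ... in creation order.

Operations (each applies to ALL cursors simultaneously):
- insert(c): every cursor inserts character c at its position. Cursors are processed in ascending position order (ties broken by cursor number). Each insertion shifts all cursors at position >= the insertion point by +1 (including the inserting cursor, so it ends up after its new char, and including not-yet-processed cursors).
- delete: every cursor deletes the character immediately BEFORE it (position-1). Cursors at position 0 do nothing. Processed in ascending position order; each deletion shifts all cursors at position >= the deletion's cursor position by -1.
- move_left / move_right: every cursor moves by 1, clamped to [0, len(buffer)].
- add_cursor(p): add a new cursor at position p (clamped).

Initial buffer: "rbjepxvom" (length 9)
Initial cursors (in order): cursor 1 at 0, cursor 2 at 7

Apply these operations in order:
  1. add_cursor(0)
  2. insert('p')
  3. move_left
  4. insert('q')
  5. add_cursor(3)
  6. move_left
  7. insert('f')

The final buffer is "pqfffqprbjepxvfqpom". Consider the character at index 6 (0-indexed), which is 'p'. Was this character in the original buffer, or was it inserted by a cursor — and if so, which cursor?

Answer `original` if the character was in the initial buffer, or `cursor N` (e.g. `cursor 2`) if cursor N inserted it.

After op 1 (add_cursor(0)): buffer="rbjepxvom" (len 9), cursors c1@0 c3@0 c2@7, authorship .........
After op 2 (insert('p')): buffer="pprbjepxvpom" (len 12), cursors c1@2 c3@2 c2@10, authorship 13.......2..
After op 3 (move_left): buffer="pprbjepxvpom" (len 12), cursors c1@1 c3@1 c2@9, authorship 13.......2..
After op 4 (insert('q')): buffer="pqqprbjepxvqpom" (len 15), cursors c1@3 c3@3 c2@12, authorship 1133.......22..
After op 5 (add_cursor(3)): buffer="pqqprbjepxvqpom" (len 15), cursors c1@3 c3@3 c4@3 c2@12, authorship 1133.......22..
After op 6 (move_left): buffer="pqqprbjepxvqpom" (len 15), cursors c1@2 c3@2 c4@2 c2@11, authorship 1133.......22..
After op 7 (insert('f')): buffer="pqfffqprbjepxvfqpom" (len 19), cursors c1@5 c3@5 c4@5 c2@15, authorship 1113433.......222..
Authorship (.=original, N=cursor N): 1 1 1 3 4 3 3 . . . . . . . 2 2 2 . .
Index 6: author = 3

Answer: cursor 3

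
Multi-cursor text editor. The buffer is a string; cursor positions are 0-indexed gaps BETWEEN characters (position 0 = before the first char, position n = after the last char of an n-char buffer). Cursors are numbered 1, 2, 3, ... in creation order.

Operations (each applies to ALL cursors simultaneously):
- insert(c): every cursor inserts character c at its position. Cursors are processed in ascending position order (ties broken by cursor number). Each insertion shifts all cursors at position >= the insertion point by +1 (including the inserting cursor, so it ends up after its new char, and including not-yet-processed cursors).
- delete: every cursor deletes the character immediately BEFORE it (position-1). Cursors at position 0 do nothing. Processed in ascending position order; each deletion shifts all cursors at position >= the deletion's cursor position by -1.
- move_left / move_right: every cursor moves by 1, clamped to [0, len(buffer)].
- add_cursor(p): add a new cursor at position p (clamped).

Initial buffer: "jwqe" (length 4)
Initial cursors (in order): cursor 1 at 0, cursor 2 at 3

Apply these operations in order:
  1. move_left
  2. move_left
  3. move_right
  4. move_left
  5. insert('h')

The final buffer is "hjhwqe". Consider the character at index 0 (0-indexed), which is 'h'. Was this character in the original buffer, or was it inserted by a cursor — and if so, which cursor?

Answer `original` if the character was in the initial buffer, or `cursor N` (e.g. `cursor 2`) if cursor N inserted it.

Answer: cursor 1

Derivation:
After op 1 (move_left): buffer="jwqe" (len 4), cursors c1@0 c2@2, authorship ....
After op 2 (move_left): buffer="jwqe" (len 4), cursors c1@0 c2@1, authorship ....
After op 3 (move_right): buffer="jwqe" (len 4), cursors c1@1 c2@2, authorship ....
After op 4 (move_left): buffer="jwqe" (len 4), cursors c1@0 c2@1, authorship ....
After op 5 (insert('h')): buffer="hjhwqe" (len 6), cursors c1@1 c2@3, authorship 1.2...
Authorship (.=original, N=cursor N): 1 . 2 . . .
Index 0: author = 1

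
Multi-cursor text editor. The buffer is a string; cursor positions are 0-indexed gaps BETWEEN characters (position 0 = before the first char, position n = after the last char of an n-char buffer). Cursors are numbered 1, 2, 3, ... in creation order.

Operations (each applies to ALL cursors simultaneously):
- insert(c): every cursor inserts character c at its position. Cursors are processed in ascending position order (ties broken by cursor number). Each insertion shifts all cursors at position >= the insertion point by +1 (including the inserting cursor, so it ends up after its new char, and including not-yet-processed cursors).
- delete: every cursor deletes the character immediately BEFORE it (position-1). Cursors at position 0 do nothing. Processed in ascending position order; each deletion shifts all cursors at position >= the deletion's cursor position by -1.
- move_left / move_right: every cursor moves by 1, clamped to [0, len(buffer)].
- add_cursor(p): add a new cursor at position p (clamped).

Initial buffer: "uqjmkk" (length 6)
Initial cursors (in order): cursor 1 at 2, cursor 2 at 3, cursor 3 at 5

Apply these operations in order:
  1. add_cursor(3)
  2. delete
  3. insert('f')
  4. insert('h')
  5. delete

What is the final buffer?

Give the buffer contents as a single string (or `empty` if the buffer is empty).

Answer: fffmfk

Derivation:
After op 1 (add_cursor(3)): buffer="uqjmkk" (len 6), cursors c1@2 c2@3 c4@3 c3@5, authorship ......
After op 2 (delete): buffer="mk" (len 2), cursors c1@0 c2@0 c4@0 c3@1, authorship ..
After op 3 (insert('f')): buffer="fffmfk" (len 6), cursors c1@3 c2@3 c4@3 c3@5, authorship 124.3.
After op 4 (insert('h')): buffer="fffhhhmfhk" (len 10), cursors c1@6 c2@6 c4@6 c3@9, authorship 124124.33.
After op 5 (delete): buffer="fffmfk" (len 6), cursors c1@3 c2@3 c4@3 c3@5, authorship 124.3.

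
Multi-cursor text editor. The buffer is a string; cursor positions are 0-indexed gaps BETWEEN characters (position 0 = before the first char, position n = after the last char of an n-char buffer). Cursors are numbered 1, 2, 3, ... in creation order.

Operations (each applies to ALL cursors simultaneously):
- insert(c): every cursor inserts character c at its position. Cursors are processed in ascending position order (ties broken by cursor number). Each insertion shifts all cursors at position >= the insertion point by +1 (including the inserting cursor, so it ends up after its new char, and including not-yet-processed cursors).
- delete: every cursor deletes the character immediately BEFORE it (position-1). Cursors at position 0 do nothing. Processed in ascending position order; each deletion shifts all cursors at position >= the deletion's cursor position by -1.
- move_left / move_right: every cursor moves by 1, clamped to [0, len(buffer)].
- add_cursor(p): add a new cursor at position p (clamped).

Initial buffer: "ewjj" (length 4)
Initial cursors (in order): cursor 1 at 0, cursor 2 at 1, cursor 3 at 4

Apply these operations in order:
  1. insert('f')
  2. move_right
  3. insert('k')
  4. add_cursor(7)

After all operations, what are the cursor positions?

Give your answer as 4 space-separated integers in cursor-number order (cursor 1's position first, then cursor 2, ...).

Answer: 3 6 10 7

Derivation:
After op 1 (insert('f')): buffer="fefwjjf" (len 7), cursors c1@1 c2@3 c3@7, authorship 1.2...3
After op 2 (move_right): buffer="fefwjjf" (len 7), cursors c1@2 c2@4 c3@7, authorship 1.2...3
After op 3 (insert('k')): buffer="fekfwkjjfk" (len 10), cursors c1@3 c2@6 c3@10, authorship 1.12.2..33
After op 4 (add_cursor(7)): buffer="fekfwkjjfk" (len 10), cursors c1@3 c2@6 c4@7 c3@10, authorship 1.12.2..33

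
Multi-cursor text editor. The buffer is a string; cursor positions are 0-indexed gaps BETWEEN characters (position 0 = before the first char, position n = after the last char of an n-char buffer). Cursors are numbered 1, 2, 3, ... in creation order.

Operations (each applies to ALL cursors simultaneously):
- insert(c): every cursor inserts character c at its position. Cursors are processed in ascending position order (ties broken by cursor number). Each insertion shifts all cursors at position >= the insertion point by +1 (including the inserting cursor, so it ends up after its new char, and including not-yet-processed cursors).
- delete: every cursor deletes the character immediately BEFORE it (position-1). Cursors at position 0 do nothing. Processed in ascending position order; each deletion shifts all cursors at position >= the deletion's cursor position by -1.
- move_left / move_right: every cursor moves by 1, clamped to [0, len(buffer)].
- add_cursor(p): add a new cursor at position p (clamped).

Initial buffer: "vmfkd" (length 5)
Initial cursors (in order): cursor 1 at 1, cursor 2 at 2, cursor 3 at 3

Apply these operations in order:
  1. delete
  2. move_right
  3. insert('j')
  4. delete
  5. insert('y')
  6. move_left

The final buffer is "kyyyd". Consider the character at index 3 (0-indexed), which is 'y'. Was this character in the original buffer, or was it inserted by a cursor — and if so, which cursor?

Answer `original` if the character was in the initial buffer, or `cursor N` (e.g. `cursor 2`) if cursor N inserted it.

After op 1 (delete): buffer="kd" (len 2), cursors c1@0 c2@0 c3@0, authorship ..
After op 2 (move_right): buffer="kd" (len 2), cursors c1@1 c2@1 c3@1, authorship ..
After op 3 (insert('j')): buffer="kjjjd" (len 5), cursors c1@4 c2@4 c3@4, authorship .123.
After op 4 (delete): buffer="kd" (len 2), cursors c1@1 c2@1 c3@1, authorship ..
After op 5 (insert('y')): buffer="kyyyd" (len 5), cursors c1@4 c2@4 c3@4, authorship .123.
After op 6 (move_left): buffer="kyyyd" (len 5), cursors c1@3 c2@3 c3@3, authorship .123.
Authorship (.=original, N=cursor N): . 1 2 3 .
Index 3: author = 3

Answer: cursor 3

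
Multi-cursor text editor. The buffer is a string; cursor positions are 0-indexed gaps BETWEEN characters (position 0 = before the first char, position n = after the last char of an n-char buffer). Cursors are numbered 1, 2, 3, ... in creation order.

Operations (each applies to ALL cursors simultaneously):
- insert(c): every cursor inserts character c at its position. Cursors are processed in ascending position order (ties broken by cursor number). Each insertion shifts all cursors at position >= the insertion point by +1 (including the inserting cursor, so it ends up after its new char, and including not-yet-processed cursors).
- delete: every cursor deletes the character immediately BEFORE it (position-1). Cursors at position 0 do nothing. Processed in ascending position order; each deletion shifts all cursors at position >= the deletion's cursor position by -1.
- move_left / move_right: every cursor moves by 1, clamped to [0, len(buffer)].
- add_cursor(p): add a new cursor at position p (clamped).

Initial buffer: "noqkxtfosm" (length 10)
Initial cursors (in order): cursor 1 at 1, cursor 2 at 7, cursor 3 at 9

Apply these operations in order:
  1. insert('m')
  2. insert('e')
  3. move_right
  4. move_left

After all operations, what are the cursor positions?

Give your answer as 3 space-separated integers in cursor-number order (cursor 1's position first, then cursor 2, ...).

Answer: 3 11 15

Derivation:
After op 1 (insert('m')): buffer="nmoqkxtfmosmm" (len 13), cursors c1@2 c2@9 c3@12, authorship .1......2..3.
After op 2 (insert('e')): buffer="nmeoqkxtfmeosmem" (len 16), cursors c1@3 c2@11 c3@15, authorship .11......22..33.
After op 3 (move_right): buffer="nmeoqkxtfmeosmem" (len 16), cursors c1@4 c2@12 c3@16, authorship .11......22..33.
After op 4 (move_left): buffer="nmeoqkxtfmeosmem" (len 16), cursors c1@3 c2@11 c3@15, authorship .11......22..33.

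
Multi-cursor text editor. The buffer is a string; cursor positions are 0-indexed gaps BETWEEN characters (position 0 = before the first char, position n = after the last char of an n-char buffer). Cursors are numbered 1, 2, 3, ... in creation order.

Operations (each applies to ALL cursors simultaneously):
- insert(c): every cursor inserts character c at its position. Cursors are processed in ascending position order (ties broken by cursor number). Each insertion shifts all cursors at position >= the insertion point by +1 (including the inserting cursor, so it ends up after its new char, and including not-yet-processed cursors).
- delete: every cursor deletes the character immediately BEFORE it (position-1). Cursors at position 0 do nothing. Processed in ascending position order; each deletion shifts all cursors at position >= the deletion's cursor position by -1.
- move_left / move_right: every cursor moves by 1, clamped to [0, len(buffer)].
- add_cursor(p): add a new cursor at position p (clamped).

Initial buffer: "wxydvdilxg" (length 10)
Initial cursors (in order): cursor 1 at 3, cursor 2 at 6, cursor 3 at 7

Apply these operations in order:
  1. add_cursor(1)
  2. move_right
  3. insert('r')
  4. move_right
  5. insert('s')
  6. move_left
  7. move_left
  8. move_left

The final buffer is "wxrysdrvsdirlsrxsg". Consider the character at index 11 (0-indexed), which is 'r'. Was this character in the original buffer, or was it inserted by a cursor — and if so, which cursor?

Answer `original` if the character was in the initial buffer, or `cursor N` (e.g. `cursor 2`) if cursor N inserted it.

After op 1 (add_cursor(1)): buffer="wxydvdilxg" (len 10), cursors c4@1 c1@3 c2@6 c3@7, authorship ..........
After op 2 (move_right): buffer="wxydvdilxg" (len 10), cursors c4@2 c1@4 c2@7 c3@8, authorship ..........
After op 3 (insert('r')): buffer="wxrydrvdirlrxg" (len 14), cursors c4@3 c1@6 c2@10 c3@12, authorship ..4..1...2.3..
After op 4 (move_right): buffer="wxrydrvdirlrxg" (len 14), cursors c4@4 c1@7 c2@11 c3@13, authorship ..4..1...2.3..
After op 5 (insert('s')): buffer="wxrysdrvsdirlsrxsg" (len 18), cursors c4@5 c1@9 c2@14 c3@17, authorship ..4.4.1.1..2.23.3.
After op 6 (move_left): buffer="wxrysdrvsdirlsrxsg" (len 18), cursors c4@4 c1@8 c2@13 c3@16, authorship ..4.4.1.1..2.23.3.
After op 7 (move_left): buffer="wxrysdrvsdirlsrxsg" (len 18), cursors c4@3 c1@7 c2@12 c3@15, authorship ..4.4.1.1..2.23.3.
After op 8 (move_left): buffer="wxrysdrvsdirlsrxsg" (len 18), cursors c4@2 c1@6 c2@11 c3@14, authorship ..4.4.1.1..2.23.3.
Authorship (.=original, N=cursor N): . . 4 . 4 . 1 . 1 . . 2 . 2 3 . 3 .
Index 11: author = 2

Answer: cursor 2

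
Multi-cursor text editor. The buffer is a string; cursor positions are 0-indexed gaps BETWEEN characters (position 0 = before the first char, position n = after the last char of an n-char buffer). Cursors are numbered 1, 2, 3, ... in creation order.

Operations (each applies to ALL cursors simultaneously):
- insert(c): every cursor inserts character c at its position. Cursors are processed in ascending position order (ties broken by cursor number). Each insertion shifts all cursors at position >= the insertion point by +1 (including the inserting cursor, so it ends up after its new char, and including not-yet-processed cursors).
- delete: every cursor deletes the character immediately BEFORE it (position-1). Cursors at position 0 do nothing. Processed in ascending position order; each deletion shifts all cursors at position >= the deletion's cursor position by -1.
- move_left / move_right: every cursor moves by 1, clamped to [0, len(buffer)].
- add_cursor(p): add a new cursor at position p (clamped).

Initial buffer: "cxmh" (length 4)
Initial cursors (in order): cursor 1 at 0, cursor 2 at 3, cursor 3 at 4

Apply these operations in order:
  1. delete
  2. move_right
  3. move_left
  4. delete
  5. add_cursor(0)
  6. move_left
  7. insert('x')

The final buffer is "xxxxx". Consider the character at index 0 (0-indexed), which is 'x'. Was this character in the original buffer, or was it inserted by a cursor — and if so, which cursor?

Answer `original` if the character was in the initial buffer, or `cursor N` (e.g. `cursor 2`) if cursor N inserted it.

Answer: cursor 1

Derivation:
After op 1 (delete): buffer="cx" (len 2), cursors c1@0 c2@2 c3@2, authorship ..
After op 2 (move_right): buffer="cx" (len 2), cursors c1@1 c2@2 c3@2, authorship ..
After op 3 (move_left): buffer="cx" (len 2), cursors c1@0 c2@1 c3@1, authorship ..
After op 4 (delete): buffer="x" (len 1), cursors c1@0 c2@0 c3@0, authorship .
After op 5 (add_cursor(0)): buffer="x" (len 1), cursors c1@0 c2@0 c3@0 c4@0, authorship .
After op 6 (move_left): buffer="x" (len 1), cursors c1@0 c2@0 c3@0 c4@0, authorship .
After op 7 (insert('x')): buffer="xxxxx" (len 5), cursors c1@4 c2@4 c3@4 c4@4, authorship 1234.
Authorship (.=original, N=cursor N): 1 2 3 4 .
Index 0: author = 1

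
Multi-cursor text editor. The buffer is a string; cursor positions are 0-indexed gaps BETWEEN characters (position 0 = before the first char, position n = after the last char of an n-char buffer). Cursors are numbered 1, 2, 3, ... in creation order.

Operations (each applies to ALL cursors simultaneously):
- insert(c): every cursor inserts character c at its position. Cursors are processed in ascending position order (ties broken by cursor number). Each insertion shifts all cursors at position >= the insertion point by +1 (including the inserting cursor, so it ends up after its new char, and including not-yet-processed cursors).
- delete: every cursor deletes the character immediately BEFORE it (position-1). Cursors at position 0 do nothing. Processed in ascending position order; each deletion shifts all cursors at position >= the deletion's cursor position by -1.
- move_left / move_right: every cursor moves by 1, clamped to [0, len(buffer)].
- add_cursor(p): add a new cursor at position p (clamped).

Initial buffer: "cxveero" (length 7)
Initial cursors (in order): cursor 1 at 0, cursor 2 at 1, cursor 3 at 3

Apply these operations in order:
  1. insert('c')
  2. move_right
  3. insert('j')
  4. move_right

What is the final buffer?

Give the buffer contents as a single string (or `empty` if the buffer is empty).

Answer: ccjcxjvcejero

Derivation:
After op 1 (insert('c')): buffer="cccxvceero" (len 10), cursors c1@1 c2@3 c3@6, authorship 1.2..3....
After op 2 (move_right): buffer="cccxvceero" (len 10), cursors c1@2 c2@4 c3@7, authorship 1.2..3....
After op 3 (insert('j')): buffer="ccjcxjvcejero" (len 13), cursors c1@3 c2@6 c3@10, authorship 1.12.2.3.3...
After op 4 (move_right): buffer="ccjcxjvcejero" (len 13), cursors c1@4 c2@7 c3@11, authorship 1.12.2.3.3...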